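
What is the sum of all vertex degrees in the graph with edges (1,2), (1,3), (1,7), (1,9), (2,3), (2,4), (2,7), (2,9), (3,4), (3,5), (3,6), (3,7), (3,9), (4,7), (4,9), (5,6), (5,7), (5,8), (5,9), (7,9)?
40 (handshake: sum of degrees = 2|E| = 2 x 20 = 40)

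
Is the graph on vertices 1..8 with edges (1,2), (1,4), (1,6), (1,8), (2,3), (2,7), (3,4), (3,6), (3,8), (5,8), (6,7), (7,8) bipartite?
Yes. Partition: {1, 3, 5, 7}, {2, 4, 6, 8}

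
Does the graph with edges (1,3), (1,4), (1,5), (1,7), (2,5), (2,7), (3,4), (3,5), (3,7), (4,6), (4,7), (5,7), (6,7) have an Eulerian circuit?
Yes (the graph is connected and all 7 vertices have even degree)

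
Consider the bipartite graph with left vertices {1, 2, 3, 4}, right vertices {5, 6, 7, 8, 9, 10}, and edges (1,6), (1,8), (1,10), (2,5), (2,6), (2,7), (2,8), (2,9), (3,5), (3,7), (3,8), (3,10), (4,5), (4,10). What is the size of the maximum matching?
4 (matching: (1,8), (2,9), (3,7), (4,10); upper bound min(|L|,|R|) = min(4,6) = 4)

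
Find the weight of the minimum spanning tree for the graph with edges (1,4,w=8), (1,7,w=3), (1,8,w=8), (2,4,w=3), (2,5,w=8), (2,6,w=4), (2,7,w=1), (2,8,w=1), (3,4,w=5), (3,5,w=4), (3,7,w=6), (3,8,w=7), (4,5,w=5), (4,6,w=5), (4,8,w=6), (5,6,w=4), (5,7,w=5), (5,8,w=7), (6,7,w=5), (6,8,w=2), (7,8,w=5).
18 (MST edges: (1,7,w=3), (2,4,w=3), (2,7,w=1), (2,8,w=1), (3,5,w=4), (5,6,w=4), (6,8,w=2); sum of weights 3 + 3 + 1 + 1 + 4 + 4 + 2 = 18)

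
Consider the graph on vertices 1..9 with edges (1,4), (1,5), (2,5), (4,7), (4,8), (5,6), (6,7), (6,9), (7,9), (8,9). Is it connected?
No, it has 2 components: {1, 2, 4, 5, 6, 7, 8, 9}, {3}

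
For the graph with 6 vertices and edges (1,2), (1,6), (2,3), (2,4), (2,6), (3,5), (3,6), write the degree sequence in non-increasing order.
[4, 3, 3, 2, 1, 1] (degrees: deg(1)=2, deg(2)=4, deg(3)=3, deg(4)=1, deg(5)=1, deg(6)=3)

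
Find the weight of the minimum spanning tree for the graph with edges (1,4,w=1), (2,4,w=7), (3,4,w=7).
15 (MST edges: (1,4,w=1), (2,4,w=7), (3,4,w=7); sum of weights 1 + 7 + 7 = 15)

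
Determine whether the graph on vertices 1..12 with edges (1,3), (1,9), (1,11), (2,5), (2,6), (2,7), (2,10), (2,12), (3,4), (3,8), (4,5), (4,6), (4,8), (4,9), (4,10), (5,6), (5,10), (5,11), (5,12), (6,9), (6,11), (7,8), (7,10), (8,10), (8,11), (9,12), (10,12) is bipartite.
No (odd cycle of length 5: 5 -> 11 -> 1 -> 9 -> 12 -> 5)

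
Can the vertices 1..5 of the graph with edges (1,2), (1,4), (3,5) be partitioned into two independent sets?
Yes. Partition: {1, 3}, {2, 4, 5}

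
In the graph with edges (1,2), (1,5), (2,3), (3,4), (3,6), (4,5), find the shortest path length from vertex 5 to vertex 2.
2 (path: 5 -> 1 -> 2, 2 edges)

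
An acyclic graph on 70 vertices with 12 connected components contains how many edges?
58 (Each of the 12 component trees on V_i vertices has V_i - 1 edges; summing gives V - C = 70 - 12 = 58)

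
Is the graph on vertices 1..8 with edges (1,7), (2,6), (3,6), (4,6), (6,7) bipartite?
Yes. Partition: {1, 5, 6, 8}, {2, 3, 4, 7}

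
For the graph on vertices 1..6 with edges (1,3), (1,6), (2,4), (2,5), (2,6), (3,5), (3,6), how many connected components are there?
1 (components: {1, 2, 3, 4, 5, 6})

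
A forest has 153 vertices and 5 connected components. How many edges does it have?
148 (Each of the 5 component trees on V_i vertices has V_i - 1 edges; summing gives V - C = 153 - 5 = 148)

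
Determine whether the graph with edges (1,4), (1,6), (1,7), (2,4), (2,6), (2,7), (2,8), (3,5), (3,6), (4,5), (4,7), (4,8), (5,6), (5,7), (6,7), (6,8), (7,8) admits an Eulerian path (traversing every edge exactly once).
Yes (the graph is connected and exactly 2 vertices have odd degree: {1, 4}; any Eulerian path must start and end at those)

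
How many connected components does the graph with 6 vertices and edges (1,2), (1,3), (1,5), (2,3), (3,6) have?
2 (components: {1, 2, 3, 5, 6}, {4})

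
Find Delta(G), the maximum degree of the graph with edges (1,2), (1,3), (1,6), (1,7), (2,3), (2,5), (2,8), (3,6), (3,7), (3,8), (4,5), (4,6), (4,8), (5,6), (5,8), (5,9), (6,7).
5 (attained at vertices 3, 5, 6)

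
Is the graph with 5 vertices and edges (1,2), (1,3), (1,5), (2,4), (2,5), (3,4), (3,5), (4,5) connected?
Yes (BFS from 1 visits [1, 2, 3, 5, 4] — all 5 vertices reached)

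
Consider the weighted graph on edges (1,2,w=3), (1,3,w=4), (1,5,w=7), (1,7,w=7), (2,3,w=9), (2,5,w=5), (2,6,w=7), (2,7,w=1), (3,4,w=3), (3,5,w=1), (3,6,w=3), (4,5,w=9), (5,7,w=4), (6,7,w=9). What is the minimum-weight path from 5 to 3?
1 (path: 5 -> 3; weights 1 = 1)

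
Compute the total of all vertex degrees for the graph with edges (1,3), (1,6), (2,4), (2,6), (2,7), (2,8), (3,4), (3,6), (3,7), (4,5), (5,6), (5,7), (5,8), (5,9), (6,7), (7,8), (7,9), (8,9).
36 (handshake: sum of degrees = 2|E| = 2 x 18 = 36)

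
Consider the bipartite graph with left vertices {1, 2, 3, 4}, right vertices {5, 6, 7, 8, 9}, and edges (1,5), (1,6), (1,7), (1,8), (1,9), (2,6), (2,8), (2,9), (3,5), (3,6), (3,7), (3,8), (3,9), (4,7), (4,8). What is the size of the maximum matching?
4 (matching: (1,9), (2,8), (3,6), (4,7); upper bound min(|L|,|R|) = min(4,5) = 4)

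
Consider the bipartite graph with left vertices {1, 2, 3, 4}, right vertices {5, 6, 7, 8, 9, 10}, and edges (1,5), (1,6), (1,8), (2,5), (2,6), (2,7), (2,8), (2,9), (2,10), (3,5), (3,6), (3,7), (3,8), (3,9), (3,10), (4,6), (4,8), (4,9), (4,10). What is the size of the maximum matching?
4 (matching: (1,8), (2,10), (3,7), (4,9); upper bound min(|L|,|R|) = min(4,6) = 4)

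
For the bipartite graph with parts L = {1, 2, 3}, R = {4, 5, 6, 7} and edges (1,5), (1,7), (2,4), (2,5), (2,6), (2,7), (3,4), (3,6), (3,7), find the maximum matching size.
3 (matching: (1,7), (2,5), (3,6); upper bound min(|L|,|R|) = min(3,4) = 3)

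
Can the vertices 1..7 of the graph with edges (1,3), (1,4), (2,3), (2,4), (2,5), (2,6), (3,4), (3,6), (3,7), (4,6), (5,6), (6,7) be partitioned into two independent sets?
No (odd cycle of length 3: 4 -> 1 -> 3 -> 4)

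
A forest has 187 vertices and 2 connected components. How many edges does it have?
185 (Each of the 2 component trees on V_i vertices has V_i - 1 edges; summing gives V - C = 187 - 2 = 185)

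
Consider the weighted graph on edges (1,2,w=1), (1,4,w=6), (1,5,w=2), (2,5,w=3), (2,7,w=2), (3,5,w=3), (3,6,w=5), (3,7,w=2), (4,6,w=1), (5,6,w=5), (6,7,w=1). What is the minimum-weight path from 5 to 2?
3 (path: 5 -> 2; weights 3 = 3)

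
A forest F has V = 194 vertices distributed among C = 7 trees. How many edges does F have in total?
187 (Each of the 7 component trees on V_i vertices has V_i - 1 edges; summing gives V - C = 194 - 7 = 187)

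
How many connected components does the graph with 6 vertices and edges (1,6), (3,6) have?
4 (components: {1, 3, 6}, {2}, {4}, {5})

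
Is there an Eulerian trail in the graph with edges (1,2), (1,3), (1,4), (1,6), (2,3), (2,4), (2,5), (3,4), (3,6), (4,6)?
Yes (the graph is connected and exactly 2 vertices have odd degree: {5, 6}; any Eulerian path must start and end at those)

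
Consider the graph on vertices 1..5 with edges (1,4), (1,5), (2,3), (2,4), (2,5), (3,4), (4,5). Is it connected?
Yes (BFS from 1 visits [1, 4, 5, 2, 3] — all 5 vertices reached)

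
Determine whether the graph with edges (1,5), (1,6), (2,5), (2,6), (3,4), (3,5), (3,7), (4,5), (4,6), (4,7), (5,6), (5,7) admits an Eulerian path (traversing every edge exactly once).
Yes (the graph is connected and exactly 2 vertices have odd degree: {3, 7}; any Eulerian path must start and end at those)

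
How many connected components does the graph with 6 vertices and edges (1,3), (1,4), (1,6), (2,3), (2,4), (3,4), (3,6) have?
2 (components: {1, 2, 3, 4, 6}, {5})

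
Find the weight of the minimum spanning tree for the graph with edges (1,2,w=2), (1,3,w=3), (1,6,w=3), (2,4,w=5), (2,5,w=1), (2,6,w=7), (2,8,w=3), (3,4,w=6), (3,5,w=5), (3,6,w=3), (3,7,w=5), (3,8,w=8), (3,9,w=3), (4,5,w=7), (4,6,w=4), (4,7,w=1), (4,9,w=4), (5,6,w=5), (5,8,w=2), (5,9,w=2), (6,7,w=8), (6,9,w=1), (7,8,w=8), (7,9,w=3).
15 (MST edges: (1,2,w=2), (1,3,w=3), (2,5,w=1), (4,7,w=1), (5,8,w=2), (5,9,w=2), (6,9,w=1), (7,9,w=3); sum of weights 2 + 3 + 1 + 1 + 2 + 2 + 1 + 3 = 15)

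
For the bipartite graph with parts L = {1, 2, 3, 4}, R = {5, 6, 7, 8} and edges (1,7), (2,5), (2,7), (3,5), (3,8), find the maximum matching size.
3 (matching: (1,7), (2,5), (3,8); upper bound min(|L|,|R|) = min(4,4) = 4)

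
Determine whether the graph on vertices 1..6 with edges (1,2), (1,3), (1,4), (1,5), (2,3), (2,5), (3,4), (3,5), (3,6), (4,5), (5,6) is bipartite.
No (odd cycle of length 3: 3 -> 1 -> 4 -> 3)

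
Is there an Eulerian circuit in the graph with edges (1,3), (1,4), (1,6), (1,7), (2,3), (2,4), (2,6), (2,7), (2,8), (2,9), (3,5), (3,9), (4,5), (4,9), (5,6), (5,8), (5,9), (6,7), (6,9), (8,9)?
No (4 vertices have odd degree: {5, 6, 7, 8}; Eulerian circuit requires 0)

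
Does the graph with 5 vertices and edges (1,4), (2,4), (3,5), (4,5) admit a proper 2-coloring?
Yes. Partition: {1, 2, 5}, {3, 4}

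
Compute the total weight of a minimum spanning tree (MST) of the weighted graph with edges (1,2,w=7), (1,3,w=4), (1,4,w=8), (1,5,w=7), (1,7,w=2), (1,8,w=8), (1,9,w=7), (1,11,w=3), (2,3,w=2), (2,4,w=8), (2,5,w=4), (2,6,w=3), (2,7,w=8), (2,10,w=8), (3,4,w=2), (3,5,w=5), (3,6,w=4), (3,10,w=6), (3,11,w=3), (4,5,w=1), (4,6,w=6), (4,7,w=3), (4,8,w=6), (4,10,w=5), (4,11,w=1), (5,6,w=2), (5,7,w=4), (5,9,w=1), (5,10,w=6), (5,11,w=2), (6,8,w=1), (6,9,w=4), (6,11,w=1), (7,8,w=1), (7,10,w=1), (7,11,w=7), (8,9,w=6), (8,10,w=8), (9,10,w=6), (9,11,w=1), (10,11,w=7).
13 (MST edges: (1,7,w=2), (2,3,w=2), (3,4,w=2), (4,5,w=1), (4,11,w=1), (5,9,w=1), (6,8,w=1), (6,11,w=1), (7,8,w=1), (7,10,w=1); sum of weights 2 + 2 + 2 + 1 + 1 + 1 + 1 + 1 + 1 + 1 = 13)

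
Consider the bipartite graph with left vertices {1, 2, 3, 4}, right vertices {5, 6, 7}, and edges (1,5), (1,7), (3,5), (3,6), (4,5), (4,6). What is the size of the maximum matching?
3 (matching: (1,7), (3,6), (4,5); upper bound min(|L|,|R|) = min(4,3) = 3)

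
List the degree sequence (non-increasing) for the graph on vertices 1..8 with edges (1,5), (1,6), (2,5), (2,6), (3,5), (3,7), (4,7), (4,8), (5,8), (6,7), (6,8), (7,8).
[4, 4, 4, 4, 2, 2, 2, 2] (degrees: deg(1)=2, deg(2)=2, deg(3)=2, deg(4)=2, deg(5)=4, deg(6)=4, deg(7)=4, deg(8)=4)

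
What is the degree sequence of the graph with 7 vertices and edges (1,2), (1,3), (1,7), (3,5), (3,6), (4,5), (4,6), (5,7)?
[3, 3, 3, 2, 2, 2, 1] (degrees: deg(1)=3, deg(2)=1, deg(3)=3, deg(4)=2, deg(5)=3, deg(6)=2, deg(7)=2)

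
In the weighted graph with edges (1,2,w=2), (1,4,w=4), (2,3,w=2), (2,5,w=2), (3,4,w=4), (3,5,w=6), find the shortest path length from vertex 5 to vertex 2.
2 (path: 5 -> 2; weights 2 = 2)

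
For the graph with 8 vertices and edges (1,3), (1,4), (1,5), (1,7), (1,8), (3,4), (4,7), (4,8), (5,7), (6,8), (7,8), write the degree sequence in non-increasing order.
[5, 4, 4, 4, 2, 2, 1, 0] (degrees: deg(1)=5, deg(2)=0, deg(3)=2, deg(4)=4, deg(5)=2, deg(6)=1, deg(7)=4, deg(8)=4)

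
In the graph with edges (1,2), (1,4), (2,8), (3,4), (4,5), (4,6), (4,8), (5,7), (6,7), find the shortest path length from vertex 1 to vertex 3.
2 (path: 1 -> 4 -> 3, 2 edges)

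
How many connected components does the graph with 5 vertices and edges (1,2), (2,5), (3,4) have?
2 (components: {1, 2, 5}, {3, 4})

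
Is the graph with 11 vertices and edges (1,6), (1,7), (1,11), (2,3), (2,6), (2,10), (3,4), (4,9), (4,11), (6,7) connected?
No, it has 3 components: {1, 2, 3, 4, 6, 7, 9, 10, 11}, {5}, {8}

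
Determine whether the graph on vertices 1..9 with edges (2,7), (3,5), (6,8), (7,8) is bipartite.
Yes. Partition: {1, 2, 3, 4, 8, 9}, {5, 6, 7}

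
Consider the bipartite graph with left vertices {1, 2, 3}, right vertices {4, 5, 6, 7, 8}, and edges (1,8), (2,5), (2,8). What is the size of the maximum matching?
2 (matching: (1,8), (2,5); upper bound min(|L|,|R|) = min(3,5) = 3)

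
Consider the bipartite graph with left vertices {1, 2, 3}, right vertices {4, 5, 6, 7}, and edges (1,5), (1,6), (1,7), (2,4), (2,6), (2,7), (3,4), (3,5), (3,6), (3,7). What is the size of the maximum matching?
3 (matching: (1,7), (2,6), (3,5); upper bound min(|L|,|R|) = min(3,4) = 3)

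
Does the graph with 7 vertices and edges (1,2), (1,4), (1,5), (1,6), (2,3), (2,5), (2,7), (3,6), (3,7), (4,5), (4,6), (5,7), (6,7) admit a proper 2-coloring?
No (odd cycle of length 3: 6 -> 1 -> 4 -> 6)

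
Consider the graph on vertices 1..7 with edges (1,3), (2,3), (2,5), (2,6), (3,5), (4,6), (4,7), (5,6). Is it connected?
Yes (BFS from 1 visits [1, 3, 2, 5, 6, 4, 7] — all 7 vertices reached)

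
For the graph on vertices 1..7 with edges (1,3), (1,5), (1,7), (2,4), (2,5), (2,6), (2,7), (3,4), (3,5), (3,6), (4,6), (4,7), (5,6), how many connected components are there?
1 (components: {1, 2, 3, 4, 5, 6, 7})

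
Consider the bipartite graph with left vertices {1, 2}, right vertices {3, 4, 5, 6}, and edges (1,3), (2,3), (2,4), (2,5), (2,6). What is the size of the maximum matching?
2 (matching: (1,3), (2,6); upper bound min(|L|,|R|) = min(2,4) = 2)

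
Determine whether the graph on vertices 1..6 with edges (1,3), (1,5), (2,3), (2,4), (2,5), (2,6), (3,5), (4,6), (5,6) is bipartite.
No (odd cycle of length 3: 5 -> 1 -> 3 -> 5)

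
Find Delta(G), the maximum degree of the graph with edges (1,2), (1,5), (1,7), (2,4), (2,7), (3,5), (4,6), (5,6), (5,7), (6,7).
4 (attained at vertices 5, 7)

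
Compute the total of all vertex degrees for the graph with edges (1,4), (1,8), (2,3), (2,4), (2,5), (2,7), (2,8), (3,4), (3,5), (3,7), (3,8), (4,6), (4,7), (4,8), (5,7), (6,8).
32 (handshake: sum of degrees = 2|E| = 2 x 16 = 32)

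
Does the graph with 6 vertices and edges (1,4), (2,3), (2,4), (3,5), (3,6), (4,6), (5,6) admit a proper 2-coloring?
No (odd cycle of length 5: 3 -> 2 -> 4 -> 6 -> 5 -> 3)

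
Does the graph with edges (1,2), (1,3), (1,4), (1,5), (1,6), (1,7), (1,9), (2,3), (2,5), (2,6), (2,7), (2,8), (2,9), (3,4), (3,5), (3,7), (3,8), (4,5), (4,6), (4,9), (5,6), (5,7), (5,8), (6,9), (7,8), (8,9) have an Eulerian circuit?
No (8 vertices have odd degree: {1, 2, 4, 5, 6, 7, 8, 9}; Eulerian circuit requires 0)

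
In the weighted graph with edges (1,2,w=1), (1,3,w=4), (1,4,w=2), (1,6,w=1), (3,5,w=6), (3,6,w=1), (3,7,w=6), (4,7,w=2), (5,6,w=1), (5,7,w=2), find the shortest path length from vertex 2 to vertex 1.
1 (path: 2 -> 1; weights 1 = 1)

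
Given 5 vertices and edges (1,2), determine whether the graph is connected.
No, it has 4 components: {1, 2}, {3}, {4}, {5}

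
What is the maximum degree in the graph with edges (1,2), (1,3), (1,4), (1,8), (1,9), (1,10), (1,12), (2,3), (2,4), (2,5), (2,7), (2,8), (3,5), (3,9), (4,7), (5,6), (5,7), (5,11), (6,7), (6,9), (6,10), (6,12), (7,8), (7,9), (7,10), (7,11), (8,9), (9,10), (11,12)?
8 (attained at vertex 7)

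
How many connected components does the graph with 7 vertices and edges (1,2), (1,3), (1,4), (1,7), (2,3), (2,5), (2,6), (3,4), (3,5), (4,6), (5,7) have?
1 (components: {1, 2, 3, 4, 5, 6, 7})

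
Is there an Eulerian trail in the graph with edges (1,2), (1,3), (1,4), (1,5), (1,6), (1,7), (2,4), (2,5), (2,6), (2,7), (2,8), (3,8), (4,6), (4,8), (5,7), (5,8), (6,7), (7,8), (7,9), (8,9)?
Yes — and in fact it has an Eulerian circuit (the graph is connected and all 9 vertices have even degree)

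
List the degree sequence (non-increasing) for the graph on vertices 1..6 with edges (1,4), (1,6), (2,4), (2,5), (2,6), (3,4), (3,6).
[3, 3, 3, 2, 2, 1] (degrees: deg(1)=2, deg(2)=3, deg(3)=2, deg(4)=3, deg(5)=1, deg(6)=3)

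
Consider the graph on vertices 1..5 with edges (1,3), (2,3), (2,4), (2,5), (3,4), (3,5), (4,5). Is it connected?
Yes (BFS from 1 visits [1, 3, 2, 4, 5] — all 5 vertices reached)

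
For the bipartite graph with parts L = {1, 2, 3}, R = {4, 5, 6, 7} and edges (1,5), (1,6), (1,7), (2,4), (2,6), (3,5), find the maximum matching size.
3 (matching: (1,7), (2,6), (3,5); upper bound min(|L|,|R|) = min(3,4) = 3)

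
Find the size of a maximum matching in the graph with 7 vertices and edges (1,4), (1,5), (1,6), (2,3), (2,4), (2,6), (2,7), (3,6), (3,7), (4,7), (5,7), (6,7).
3 (matching: (1,5), (2,7), (3,6); upper bound floor(n/2) = floor(7/2) = 3)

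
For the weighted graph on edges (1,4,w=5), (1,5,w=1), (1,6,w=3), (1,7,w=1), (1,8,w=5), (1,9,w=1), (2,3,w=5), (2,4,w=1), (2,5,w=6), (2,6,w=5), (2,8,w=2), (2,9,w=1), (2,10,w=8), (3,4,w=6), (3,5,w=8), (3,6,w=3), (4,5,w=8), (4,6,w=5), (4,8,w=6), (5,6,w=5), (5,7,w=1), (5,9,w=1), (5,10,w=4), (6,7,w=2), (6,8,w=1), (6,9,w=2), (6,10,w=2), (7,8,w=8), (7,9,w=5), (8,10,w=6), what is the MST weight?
13 (MST edges: (1,5,w=1), (1,7,w=1), (1,9,w=1), (2,4,w=1), (2,8,w=2), (2,9,w=1), (3,6,w=3), (6,8,w=1), (6,10,w=2); sum of weights 1 + 1 + 1 + 1 + 2 + 1 + 3 + 1 + 2 = 13)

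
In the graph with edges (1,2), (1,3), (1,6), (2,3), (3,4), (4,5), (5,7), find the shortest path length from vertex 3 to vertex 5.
2 (path: 3 -> 4 -> 5, 2 edges)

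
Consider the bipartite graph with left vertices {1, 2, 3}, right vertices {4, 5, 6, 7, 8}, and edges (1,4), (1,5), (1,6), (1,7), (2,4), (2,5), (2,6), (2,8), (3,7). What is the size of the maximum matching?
3 (matching: (1,6), (2,8), (3,7); upper bound min(|L|,|R|) = min(3,5) = 3)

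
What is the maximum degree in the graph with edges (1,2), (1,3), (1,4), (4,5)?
3 (attained at vertex 1)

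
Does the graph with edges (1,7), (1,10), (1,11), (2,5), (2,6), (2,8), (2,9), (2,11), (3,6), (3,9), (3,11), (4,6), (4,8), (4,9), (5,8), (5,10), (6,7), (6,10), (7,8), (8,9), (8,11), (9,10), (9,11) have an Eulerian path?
No (8 vertices have odd degree: {1, 2, 3, 4, 5, 6, 7, 11}; Eulerian path requires 0 or 2)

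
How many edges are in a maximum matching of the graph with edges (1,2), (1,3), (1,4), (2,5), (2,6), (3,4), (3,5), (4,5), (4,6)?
3 (matching: (1,4), (2,6), (3,5); upper bound floor(n/2) = floor(6/2) = 3)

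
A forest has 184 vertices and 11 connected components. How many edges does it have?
173 (Each of the 11 component trees on V_i vertices has V_i - 1 edges; summing gives V - C = 184 - 11 = 173)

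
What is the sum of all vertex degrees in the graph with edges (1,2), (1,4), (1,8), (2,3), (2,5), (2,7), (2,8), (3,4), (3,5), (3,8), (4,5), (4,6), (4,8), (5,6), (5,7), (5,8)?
32 (handshake: sum of degrees = 2|E| = 2 x 16 = 32)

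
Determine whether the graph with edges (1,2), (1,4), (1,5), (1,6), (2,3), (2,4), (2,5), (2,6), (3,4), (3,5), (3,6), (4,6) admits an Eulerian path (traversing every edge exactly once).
Yes (the graph is connected and exactly 2 vertices have odd degree: {2, 5}; any Eulerian path must start and end at those)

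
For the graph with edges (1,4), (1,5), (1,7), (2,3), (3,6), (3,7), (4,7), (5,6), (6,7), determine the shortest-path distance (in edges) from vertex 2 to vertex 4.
3 (path: 2 -> 3 -> 7 -> 4, 3 edges)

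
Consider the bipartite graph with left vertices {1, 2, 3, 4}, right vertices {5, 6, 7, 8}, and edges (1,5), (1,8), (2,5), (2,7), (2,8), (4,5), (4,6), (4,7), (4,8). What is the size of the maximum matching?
3 (matching: (1,8), (2,7), (4,6); upper bound min(|L|,|R|) = min(4,4) = 4)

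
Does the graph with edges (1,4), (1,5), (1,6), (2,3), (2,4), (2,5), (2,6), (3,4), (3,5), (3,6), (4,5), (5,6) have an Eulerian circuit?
No (2 vertices have odd degree: {1, 5}; Eulerian circuit requires 0)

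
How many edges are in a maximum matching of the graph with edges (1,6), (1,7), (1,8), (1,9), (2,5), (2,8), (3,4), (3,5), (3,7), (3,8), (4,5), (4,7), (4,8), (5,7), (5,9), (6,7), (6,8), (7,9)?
4 (matching: (1,9), (2,5), (3,8), (6,7); upper bound floor(n/2) = floor(9/2) = 4)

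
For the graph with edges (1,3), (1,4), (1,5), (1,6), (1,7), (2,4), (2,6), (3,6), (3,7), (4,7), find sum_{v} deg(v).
20 (handshake: sum of degrees = 2|E| = 2 x 10 = 20)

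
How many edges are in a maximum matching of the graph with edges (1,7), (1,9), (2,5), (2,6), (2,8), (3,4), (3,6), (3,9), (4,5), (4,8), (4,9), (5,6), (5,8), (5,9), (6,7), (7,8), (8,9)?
4 (matching: (1,7), (2,6), (4,5), (8,9); upper bound floor(n/2) = floor(9/2) = 4)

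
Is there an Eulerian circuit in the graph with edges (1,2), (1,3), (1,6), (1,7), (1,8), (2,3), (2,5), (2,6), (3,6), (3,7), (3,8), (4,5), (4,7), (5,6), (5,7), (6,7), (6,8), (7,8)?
No (2 vertices have odd degree: {1, 3}; Eulerian circuit requires 0)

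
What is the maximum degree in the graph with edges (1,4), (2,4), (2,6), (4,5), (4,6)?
4 (attained at vertex 4)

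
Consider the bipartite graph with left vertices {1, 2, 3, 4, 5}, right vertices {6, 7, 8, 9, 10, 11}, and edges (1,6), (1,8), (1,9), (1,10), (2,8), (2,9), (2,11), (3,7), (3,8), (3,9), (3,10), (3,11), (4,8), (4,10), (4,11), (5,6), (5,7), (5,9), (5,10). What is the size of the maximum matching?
5 (matching: (1,10), (2,11), (3,9), (4,8), (5,7); upper bound min(|L|,|R|) = min(5,6) = 5)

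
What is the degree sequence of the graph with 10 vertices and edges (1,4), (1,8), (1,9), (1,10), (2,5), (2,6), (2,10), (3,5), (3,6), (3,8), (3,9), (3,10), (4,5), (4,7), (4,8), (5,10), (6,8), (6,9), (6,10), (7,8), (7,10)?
[6, 5, 5, 5, 4, 4, 4, 3, 3, 3] (degrees: deg(1)=4, deg(2)=3, deg(3)=5, deg(4)=4, deg(5)=4, deg(6)=5, deg(7)=3, deg(8)=5, deg(9)=3, deg(10)=6)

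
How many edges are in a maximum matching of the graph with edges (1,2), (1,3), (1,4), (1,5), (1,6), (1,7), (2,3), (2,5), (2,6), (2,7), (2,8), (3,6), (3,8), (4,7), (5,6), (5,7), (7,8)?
4 (matching: (1,4), (2,3), (5,6), (7,8); upper bound floor(n/2) = floor(8/2) = 4)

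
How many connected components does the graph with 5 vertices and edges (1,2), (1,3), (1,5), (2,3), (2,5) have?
2 (components: {1, 2, 3, 5}, {4})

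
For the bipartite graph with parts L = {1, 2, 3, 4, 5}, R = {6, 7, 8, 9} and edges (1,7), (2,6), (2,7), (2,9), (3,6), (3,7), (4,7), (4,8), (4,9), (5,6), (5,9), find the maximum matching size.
4 (matching: (1,7), (2,9), (3,6), (4,8); upper bound min(|L|,|R|) = min(5,4) = 4)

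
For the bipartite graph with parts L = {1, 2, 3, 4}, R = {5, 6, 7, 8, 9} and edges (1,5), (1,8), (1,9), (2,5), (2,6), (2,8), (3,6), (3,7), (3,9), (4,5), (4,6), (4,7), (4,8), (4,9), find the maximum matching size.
4 (matching: (1,9), (2,8), (3,7), (4,6); upper bound min(|L|,|R|) = min(4,5) = 4)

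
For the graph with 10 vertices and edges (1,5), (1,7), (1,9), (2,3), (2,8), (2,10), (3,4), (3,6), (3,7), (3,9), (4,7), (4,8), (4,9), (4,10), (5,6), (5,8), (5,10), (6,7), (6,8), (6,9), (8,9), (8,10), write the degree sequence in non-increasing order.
[6, 5, 5, 5, 5, 4, 4, 4, 3, 3] (degrees: deg(1)=3, deg(2)=3, deg(3)=5, deg(4)=5, deg(5)=4, deg(6)=5, deg(7)=4, deg(8)=6, deg(9)=5, deg(10)=4)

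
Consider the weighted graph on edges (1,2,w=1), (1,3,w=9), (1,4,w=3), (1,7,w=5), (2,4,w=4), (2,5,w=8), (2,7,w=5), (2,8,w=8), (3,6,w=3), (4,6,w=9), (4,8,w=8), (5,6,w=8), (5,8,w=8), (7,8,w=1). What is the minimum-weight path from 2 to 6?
13 (path: 2 -> 4 -> 6; weights 4 + 9 = 13)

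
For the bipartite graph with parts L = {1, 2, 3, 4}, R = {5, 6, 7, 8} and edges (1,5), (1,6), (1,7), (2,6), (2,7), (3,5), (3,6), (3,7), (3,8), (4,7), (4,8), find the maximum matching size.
4 (matching: (1,7), (2,6), (3,5), (4,8); upper bound min(|L|,|R|) = min(4,4) = 4)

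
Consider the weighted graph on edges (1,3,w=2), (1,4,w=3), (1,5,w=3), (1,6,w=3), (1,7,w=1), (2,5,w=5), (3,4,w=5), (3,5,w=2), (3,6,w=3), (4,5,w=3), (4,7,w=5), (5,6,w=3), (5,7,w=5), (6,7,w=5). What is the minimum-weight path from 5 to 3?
2 (path: 5 -> 3; weights 2 = 2)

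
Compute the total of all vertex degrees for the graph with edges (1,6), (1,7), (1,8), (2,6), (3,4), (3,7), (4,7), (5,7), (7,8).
18 (handshake: sum of degrees = 2|E| = 2 x 9 = 18)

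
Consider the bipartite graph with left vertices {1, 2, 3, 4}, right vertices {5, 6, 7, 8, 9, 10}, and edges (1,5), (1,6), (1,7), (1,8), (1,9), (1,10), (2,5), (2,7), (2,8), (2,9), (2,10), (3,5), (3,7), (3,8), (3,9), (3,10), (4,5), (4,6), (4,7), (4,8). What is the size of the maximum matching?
4 (matching: (1,10), (2,9), (3,8), (4,7); upper bound min(|L|,|R|) = min(4,6) = 4)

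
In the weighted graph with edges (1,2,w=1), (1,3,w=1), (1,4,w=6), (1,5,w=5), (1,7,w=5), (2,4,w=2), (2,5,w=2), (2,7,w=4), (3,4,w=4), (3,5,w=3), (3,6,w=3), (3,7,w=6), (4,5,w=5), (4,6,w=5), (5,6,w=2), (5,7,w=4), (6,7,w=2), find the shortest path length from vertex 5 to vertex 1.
3 (path: 5 -> 2 -> 1; weights 2 + 1 = 3)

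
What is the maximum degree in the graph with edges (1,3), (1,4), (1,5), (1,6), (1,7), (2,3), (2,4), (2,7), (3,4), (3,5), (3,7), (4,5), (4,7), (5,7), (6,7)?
6 (attained at vertex 7)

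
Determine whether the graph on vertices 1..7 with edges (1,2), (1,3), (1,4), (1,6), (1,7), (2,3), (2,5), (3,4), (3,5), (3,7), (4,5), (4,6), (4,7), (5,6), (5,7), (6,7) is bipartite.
No (odd cycle of length 3: 2 -> 1 -> 3 -> 2)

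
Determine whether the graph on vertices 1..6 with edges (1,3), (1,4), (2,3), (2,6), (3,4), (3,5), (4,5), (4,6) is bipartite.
No (odd cycle of length 3: 4 -> 1 -> 3 -> 4)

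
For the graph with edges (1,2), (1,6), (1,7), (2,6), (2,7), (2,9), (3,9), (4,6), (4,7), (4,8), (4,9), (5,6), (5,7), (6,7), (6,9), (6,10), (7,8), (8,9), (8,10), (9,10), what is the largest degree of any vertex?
7 (attained at vertex 6)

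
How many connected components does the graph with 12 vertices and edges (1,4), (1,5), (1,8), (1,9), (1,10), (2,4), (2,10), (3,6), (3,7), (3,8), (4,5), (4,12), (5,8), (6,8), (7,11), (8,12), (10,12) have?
1 (components: {1, 2, 3, 4, 5, 6, 7, 8, 9, 10, 11, 12})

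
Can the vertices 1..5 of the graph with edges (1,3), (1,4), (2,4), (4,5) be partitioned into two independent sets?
Yes. Partition: {1, 2, 5}, {3, 4}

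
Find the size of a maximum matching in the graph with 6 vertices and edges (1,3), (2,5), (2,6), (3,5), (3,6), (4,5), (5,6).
3 (matching: (1,3), (2,6), (4,5); upper bound floor(n/2) = floor(6/2) = 3)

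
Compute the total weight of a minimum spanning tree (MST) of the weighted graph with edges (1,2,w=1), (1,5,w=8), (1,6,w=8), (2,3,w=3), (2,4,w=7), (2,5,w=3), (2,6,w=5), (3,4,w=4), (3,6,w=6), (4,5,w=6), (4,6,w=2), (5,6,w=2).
11 (MST edges: (1,2,w=1), (2,3,w=3), (2,5,w=3), (4,6,w=2), (5,6,w=2); sum of weights 1 + 3 + 3 + 2 + 2 = 11)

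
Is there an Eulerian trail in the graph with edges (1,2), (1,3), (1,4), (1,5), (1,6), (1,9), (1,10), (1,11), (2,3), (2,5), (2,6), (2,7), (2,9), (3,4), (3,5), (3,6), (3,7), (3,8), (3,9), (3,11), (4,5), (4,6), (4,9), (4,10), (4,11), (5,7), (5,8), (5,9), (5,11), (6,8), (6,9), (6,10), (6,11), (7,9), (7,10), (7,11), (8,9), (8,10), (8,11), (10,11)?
Yes (the graph is connected and exactly 2 vertices have odd degree: {3, 4}; any Eulerian path must start and end at those)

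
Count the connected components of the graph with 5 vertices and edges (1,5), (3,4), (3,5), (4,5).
2 (components: {1, 3, 4, 5}, {2})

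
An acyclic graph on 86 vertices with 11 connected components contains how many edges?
75 (Each of the 11 component trees on V_i vertices has V_i - 1 edges; summing gives V - C = 86 - 11 = 75)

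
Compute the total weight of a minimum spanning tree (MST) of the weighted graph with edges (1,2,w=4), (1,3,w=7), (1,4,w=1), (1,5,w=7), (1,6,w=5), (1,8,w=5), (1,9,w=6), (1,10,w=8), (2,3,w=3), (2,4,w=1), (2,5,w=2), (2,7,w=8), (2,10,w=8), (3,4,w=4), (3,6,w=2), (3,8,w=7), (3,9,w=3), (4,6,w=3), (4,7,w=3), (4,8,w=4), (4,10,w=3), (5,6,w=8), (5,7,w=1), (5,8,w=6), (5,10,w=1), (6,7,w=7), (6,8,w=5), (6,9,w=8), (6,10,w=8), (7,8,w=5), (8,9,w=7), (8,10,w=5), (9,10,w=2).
17 (MST edges: (1,4,w=1), (2,3,w=3), (2,4,w=1), (2,5,w=2), (3,6,w=2), (4,8,w=4), (5,7,w=1), (5,10,w=1), (9,10,w=2); sum of weights 1 + 3 + 1 + 2 + 2 + 4 + 1 + 1 + 2 = 17)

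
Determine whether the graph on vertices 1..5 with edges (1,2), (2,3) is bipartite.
Yes. Partition: {1, 3, 4, 5}, {2}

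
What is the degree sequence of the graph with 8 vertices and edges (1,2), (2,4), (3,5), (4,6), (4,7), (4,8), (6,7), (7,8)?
[4, 3, 2, 2, 2, 1, 1, 1] (degrees: deg(1)=1, deg(2)=2, deg(3)=1, deg(4)=4, deg(5)=1, deg(6)=2, deg(7)=3, deg(8)=2)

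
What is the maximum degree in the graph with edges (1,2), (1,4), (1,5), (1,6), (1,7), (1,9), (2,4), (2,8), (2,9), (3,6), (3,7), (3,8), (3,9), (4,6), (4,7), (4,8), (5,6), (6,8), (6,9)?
6 (attained at vertices 1, 6)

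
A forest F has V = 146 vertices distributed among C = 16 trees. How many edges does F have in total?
130 (Each of the 16 component trees on V_i vertices has V_i - 1 edges; summing gives V - C = 146 - 16 = 130)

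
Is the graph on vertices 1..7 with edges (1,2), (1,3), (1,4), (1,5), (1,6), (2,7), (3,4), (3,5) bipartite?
No (odd cycle of length 3: 5 -> 1 -> 3 -> 5)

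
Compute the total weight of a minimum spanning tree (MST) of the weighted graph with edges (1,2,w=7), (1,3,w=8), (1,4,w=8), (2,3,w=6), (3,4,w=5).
18 (MST edges: (1,2,w=7), (2,3,w=6), (3,4,w=5); sum of weights 7 + 6 + 5 = 18)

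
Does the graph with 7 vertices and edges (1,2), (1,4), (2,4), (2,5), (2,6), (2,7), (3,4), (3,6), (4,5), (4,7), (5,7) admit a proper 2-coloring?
No (odd cycle of length 3: 4 -> 1 -> 2 -> 4)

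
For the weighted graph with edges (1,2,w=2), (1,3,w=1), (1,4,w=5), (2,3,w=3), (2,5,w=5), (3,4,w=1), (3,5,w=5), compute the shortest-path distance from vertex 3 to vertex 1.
1 (path: 3 -> 1; weights 1 = 1)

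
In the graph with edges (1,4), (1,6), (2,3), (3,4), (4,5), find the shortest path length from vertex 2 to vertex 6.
4 (path: 2 -> 3 -> 4 -> 1 -> 6, 4 edges)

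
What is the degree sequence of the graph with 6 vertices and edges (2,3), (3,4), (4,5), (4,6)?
[3, 2, 1, 1, 1, 0] (degrees: deg(1)=0, deg(2)=1, deg(3)=2, deg(4)=3, deg(5)=1, deg(6)=1)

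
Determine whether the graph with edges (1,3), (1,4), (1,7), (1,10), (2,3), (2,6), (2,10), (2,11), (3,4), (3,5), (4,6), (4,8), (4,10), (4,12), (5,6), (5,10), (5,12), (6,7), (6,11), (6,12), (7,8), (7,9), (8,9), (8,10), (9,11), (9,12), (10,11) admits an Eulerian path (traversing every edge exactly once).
Yes — and in fact it has an Eulerian circuit (the graph is connected and all 12 vertices have even degree)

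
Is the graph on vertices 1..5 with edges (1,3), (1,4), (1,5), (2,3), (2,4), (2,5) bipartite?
Yes. Partition: {1, 2}, {3, 4, 5}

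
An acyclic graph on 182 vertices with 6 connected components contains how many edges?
176 (Each of the 6 component trees on V_i vertices has V_i - 1 edges; summing gives V - C = 182 - 6 = 176)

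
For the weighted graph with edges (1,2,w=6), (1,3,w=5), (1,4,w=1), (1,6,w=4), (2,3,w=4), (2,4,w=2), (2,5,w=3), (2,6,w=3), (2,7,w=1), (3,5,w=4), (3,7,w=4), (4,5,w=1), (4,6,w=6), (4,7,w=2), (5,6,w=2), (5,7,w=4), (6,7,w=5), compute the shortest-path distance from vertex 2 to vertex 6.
3 (path: 2 -> 6; weights 3 = 3)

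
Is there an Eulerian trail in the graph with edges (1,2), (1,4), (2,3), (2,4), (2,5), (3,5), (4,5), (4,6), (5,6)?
Yes — and in fact it has an Eulerian circuit (the graph is connected and all 6 vertices have even degree)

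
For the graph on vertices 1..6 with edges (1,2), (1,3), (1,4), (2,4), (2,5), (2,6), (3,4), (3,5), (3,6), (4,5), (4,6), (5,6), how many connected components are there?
1 (components: {1, 2, 3, 4, 5, 6})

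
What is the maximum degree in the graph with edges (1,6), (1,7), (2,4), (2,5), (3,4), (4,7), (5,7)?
3 (attained at vertices 4, 7)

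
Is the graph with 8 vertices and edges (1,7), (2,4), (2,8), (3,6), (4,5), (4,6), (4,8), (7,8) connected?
Yes (BFS from 1 visits [1, 7, 8, 2, 4, 5, 6, 3] — all 8 vertices reached)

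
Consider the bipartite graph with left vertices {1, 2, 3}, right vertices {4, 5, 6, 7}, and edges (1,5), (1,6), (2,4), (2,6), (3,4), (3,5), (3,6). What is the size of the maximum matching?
3 (matching: (1,6), (2,4), (3,5); upper bound min(|L|,|R|) = min(3,4) = 3)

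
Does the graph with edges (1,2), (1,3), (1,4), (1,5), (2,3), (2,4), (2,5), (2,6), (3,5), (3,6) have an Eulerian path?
Yes (the graph is connected and exactly 2 vertices have odd degree: {2, 5}; any Eulerian path must start and end at those)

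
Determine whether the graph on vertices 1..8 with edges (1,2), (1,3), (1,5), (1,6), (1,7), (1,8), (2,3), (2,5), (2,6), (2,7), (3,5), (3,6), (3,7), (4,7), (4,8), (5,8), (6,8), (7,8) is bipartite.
No (odd cycle of length 3: 6 -> 1 -> 8 -> 6)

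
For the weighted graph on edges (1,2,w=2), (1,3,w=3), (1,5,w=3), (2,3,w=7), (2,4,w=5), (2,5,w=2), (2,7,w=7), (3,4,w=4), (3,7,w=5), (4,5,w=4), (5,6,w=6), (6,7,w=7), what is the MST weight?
22 (MST edges: (1,2,w=2), (1,3,w=3), (2,5,w=2), (3,4,w=4), (3,7,w=5), (5,6,w=6); sum of weights 2 + 3 + 2 + 4 + 5 + 6 = 22)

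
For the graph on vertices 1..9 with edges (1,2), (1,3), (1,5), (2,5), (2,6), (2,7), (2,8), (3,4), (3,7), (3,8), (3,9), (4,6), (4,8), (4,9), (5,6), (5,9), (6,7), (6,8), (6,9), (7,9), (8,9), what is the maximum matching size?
4 (matching: (1,3), (4,8), (5,9), (6,7); upper bound floor(n/2) = floor(9/2) = 4)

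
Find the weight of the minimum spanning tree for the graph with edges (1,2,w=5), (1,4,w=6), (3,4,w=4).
15 (MST edges: (1,2,w=5), (1,4,w=6), (3,4,w=4); sum of weights 5 + 6 + 4 = 15)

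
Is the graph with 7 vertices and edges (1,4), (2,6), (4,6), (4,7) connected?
No, it has 3 components: {1, 2, 4, 6, 7}, {3}, {5}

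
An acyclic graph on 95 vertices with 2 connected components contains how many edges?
93 (Each of the 2 component trees on V_i vertices has V_i - 1 edges; summing gives V - C = 95 - 2 = 93)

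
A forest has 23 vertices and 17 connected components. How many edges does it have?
6 (Each of the 17 component trees on V_i vertices has V_i - 1 edges; summing gives V - C = 23 - 17 = 6)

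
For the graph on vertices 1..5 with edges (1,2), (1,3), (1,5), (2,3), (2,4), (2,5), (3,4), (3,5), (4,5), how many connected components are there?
1 (components: {1, 2, 3, 4, 5})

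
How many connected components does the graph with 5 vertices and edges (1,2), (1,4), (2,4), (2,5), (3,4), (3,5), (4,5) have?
1 (components: {1, 2, 3, 4, 5})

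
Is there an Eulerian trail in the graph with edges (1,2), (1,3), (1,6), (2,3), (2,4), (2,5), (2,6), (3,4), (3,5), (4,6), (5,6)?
No (4 vertices have odd degree: {1, 2, 4, 5}; Eulerian path requires 0 or 2)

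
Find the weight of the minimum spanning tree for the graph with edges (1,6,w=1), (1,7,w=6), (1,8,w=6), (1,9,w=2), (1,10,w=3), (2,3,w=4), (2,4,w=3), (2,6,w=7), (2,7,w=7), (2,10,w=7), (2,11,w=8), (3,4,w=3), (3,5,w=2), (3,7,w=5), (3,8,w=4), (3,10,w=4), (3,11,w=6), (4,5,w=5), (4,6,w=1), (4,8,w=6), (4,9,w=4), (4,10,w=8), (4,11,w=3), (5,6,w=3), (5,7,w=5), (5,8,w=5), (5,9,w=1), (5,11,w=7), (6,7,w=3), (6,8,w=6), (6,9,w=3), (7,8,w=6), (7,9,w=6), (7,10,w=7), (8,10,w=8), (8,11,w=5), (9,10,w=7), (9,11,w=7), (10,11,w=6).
23 (MST edges: (1,6,w=1), (1,9,w=2), (1,10,w=3), (2,4,w=3), (3,5,w=2), (3,8,w=4), (4,6,w=1), (4,11,w=3), (5,9,w=1), (6,7,w=3); sum of weights 1 + 2 + 3 + 3 + 2 + 4 + 1 + 3 + 1 + 3 = 23)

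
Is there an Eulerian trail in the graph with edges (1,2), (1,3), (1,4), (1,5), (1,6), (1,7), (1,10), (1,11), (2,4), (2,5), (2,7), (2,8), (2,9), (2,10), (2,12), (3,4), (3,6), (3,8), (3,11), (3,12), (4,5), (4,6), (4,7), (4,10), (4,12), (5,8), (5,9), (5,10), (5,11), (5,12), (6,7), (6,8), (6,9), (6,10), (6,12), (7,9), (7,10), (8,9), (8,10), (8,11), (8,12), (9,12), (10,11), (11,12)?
Yes — and in fact it has an Eulerian circuit (the graph is connected and all 12 vertices have even degree)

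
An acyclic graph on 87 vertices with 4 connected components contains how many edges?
83 (Each of the 4 component trees on V_i vertices has V_i - 1 edges; summing gives V - C = 87 - 4 = 83)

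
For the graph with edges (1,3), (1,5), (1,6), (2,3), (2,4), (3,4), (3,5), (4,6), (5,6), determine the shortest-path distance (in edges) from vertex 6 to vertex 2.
2 (path: 6 -> 4 -> 2, 2 edges)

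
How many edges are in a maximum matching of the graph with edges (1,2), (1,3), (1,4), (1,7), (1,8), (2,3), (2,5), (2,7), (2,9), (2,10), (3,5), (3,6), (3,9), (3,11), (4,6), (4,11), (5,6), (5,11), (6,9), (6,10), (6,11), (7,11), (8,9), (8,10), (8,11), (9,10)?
5 (matching: (1,7), (2,9), (3,5), (6,10), (8,11); upper bound floor(n/2) = floor(11/2) = 5)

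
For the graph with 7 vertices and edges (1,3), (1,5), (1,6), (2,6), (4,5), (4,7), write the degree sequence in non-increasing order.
[3, 2, 2, 2, 1, 1, 1] (degrees: deg(1)=3, deg(2)=1, deg(3)=1, deg(4)=2, deg(5)=2, deg(6)=2, deg(7)=1)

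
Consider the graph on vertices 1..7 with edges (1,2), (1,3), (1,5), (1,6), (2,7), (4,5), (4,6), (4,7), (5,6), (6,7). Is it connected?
Yes (BFS from 1 visits [1, 2, 3, 5, 6, 7, 4] — all 7 vertices reached)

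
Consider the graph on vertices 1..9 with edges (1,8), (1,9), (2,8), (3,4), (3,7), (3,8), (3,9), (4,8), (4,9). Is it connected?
No, it has 3 components: {1, 2, 3, 4, 7, 8, 9}, {5}, {6}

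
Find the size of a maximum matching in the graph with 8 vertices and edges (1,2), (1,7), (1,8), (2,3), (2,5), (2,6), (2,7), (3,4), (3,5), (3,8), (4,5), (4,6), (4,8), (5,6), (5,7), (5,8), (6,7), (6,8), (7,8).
4 (matching: (1,2), (3,8), (4,6), (5,7); upper bound floor(n/2) = floor(8/2) = 4)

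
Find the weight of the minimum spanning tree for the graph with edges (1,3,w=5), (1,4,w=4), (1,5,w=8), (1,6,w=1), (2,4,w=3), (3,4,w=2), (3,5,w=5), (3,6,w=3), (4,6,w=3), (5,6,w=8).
14 (MST edges: (1,6,w=1), (2,4,w=3), (3,4,w=2), (3,5,w=5), (3,6,w=3); sum of weights 1 + 3 + 2 + 5 + 3 = 14)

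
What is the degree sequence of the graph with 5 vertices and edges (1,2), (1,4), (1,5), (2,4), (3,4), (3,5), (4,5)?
[4, 3, 3, 2, 2] (degrees: deg(1)=3, deg(2)=2, deg(3)=2, deg(4)=4, deg(5)=3)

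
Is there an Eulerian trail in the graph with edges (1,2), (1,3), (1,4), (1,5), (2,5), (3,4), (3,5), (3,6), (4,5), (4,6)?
Yes — and in fact it has an Eulerian circuit (the graph is connected and all 6 vertices have even degree)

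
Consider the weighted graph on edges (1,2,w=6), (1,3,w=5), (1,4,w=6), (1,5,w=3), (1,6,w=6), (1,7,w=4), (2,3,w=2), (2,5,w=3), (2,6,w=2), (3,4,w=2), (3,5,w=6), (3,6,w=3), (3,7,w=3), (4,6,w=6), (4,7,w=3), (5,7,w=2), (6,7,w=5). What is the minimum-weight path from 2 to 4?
4 (path: 2 -> 3 -> 4; weights 2 + 2 = 4)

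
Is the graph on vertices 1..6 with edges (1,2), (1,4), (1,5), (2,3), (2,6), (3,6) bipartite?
No (odd cycle of length 3: 3 -> 2 -> 6 -> 3)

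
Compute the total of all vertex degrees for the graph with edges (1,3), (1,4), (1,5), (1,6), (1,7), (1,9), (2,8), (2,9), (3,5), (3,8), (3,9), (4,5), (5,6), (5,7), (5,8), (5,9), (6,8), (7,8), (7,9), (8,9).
40 (handshake: sum of degrees = 2|E| = 2 x 20 = 40)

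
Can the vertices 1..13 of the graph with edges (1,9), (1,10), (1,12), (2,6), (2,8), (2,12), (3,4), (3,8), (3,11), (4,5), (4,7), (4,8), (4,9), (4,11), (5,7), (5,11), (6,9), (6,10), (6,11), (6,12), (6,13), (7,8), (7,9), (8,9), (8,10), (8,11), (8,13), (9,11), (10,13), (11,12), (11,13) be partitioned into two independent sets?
No (odd cycle of length 5: 8 -> 10 -> 1 -> 12 -> 2 -> 8)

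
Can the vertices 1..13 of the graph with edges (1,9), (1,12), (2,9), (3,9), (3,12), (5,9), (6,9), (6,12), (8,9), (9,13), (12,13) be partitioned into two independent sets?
Yes. Partition: {1, 2, 3, 4, 5, 6, 7, 8, 10, 11, 13}, {9, 12}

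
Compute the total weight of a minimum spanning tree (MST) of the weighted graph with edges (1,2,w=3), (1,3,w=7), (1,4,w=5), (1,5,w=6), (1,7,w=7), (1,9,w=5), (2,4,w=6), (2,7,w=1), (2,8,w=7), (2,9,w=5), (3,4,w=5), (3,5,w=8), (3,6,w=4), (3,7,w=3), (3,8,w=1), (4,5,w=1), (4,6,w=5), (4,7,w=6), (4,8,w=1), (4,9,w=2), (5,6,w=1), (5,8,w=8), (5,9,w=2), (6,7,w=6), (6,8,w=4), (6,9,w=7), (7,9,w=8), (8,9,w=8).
13 (MST edges: (1,2,w=3), (2,7,w=1), (3,7,w=3), (3,8,w=1), (4,5,w=1), (4,8,w=1), (4,9,w=2), (5,6,w=1); sum of weights 3 + 1 + 3 + 1 + 1 + 1 + 2 + 1 = 13)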